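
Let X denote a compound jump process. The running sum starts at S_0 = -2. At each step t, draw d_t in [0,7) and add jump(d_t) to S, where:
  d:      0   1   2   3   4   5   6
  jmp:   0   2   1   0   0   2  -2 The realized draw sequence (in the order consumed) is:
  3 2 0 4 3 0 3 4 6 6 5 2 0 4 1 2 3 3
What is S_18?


1

t=0: S=-2, d=3, jump=0, S_1=-2
t=1: S=-2, d=2, jump=1, S_2=-1
t=2: S=-1, d=0, jump=0, S_3=-1
t=3: S=-1, d=4, jump=0, S_4=-1
t=4: S=-1, d=3, jump=0, S_5=-1
t=5: S=-1, d=0, jump=0, S_6=-1
t=6: S=-1, d=3, jump=0, S_7=-1
t=7: S=-1, d=4, jump=0, S_8=-1
t=8: S=-1, d=6, jump=-2, S_9=-3
t=9: S=-3, d=6, jump=-2, S_10=-5
t=10: S=-5, d=5, jump=2, S_11=-3
t=11: S=-3, d=2, jump=1, S_12=-2
t=12: S=-2, d=0, jump=0, S_13=-2
t=13: S=-2, d=4, jump=0, S_14=-2
t=14: S=-2, d=1, jump=2, S_15=0
t=15: S=0, d=2, jump=1, S_16=1
t=16: S=1, d=3, jump=0, S_17=1
t=17: S=1, d=3, jump=0, S_18=1


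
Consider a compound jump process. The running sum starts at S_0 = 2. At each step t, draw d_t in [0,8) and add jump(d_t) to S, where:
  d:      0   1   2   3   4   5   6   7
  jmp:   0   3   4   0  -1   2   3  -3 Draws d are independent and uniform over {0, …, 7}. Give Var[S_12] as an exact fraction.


60

Outcome values over d=0..7: [0, 3, 4, 0, -1, 2, 3, -3]
Σy = 8, Σy² = 48, M = 8
μ = 8/8 = 1,  σ² = 48/8 − (1)² = 5
Independent increments: Var[S_12] = 12·σ² = 12·(5) = 60


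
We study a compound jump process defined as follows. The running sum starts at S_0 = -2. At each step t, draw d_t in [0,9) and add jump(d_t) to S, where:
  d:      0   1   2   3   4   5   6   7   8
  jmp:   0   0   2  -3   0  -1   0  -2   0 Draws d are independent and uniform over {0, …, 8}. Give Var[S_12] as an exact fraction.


584/27

Outcome values over d=0..8: [0, 0, 2, -3, 0, -1, 0, -2, 0]
Σy = -4, Σy² = 18, M = 9
μ = -4/9 = -4/9,  σ² = 18/9 − (-4/9)² = 146/81
Independent increments: Var[S_12] = 12·σ² = 12·(146/81) = 584/27


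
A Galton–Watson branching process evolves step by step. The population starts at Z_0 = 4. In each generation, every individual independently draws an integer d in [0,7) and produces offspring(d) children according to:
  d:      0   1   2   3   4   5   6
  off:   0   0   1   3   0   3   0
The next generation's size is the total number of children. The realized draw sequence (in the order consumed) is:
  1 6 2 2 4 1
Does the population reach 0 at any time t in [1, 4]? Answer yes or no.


gen 0: Z_0=4, draws=[1, 6, 2, 2], offspring=[0, 0, 1, 1], Z_1=2
gen 1: Z_1=2, draws=[4, 1], offspring=[0, 0], Z_2=0
gen 2: Z_2=0, draws=[], offspring=[], Z_3=0
gen 3: Z_3=0, draws=[], offspring=[], Z_4=0

yes


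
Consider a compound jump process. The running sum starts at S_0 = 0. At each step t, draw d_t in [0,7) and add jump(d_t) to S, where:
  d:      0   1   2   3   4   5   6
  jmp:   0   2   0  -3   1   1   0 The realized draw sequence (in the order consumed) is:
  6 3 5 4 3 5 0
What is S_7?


-3

t=0: S=0, d=6, jump=0, S_1=0
t=1: S=0, d=3, jump=-3, S_2=-3
t=2: S=-3, d=5, jump=1, S_3=-2
t=3: S=-2, d=4, jump=1, S_4=-1
t=4: S=-1, d=3, jump=-3, S_5=-4
t=5: S=-4, d=5, jump=1, S_6=-3
t=6: S=-3, d=0, jump=0, S_7=-3


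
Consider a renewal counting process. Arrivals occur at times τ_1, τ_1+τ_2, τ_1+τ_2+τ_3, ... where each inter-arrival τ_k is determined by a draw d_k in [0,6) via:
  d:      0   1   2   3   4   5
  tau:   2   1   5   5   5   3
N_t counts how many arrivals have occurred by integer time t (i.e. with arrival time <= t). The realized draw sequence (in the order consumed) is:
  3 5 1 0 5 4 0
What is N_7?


1

draw d_1=3: τ_1=5, arrival time A_1=5
draw d_2=5: τ_2=3, arrival time A_2=8
draw d_3=1: τ_3=1, arrival time A_3=9
draw d_4=0: τ_4=2, arrival time A_4=11
draw d_5=5: τ_5=3, arrival time A_5=14
draw d_6=4: τ_6=5, arrival time A_6=19
draw d_7=0: τ_7=2, arrival time A_7=21
N_t over t=0..7: 0:0 1:0 2:0 3:0 4:0 5:1 6:1 7:1


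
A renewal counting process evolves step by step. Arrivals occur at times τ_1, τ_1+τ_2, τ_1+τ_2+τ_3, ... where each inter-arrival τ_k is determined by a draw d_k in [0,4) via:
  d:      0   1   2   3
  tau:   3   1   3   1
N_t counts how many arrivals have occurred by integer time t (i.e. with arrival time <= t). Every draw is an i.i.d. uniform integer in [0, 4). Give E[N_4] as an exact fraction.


31/16

Inter-arrival values over d=0..3: [3, 1, 3, 1]
Each d has probability 1/4, so the pmf of τ is: f(1) = 1/2, f(3) = 1/2
Renewal equation for m(n) = E[N_n]: condition on τ_1 = k (if k <= n, one arrival plus a fresh copy on the remaining n−k steps): m(n) = F(n) + Σ_{k<=n} f(k)·m(n−k), where F(n) = P(τ <= n) and m(0) = 0
m(1) = F(1) = 1/2
m(2) = F(2) + f(1)·m(1) = 1/2 + 1/2·1/2 = 3/4
m(3) = F(3) + f(1)·m(2) = 1 + 1/2·3/4 = 11/8
m(4) = F(4) + f(1)·m(3) + f(3)·m(1) = 1 + 1/2·11/8 + 1/2·1/2 = 31/16
E[N_4] = m(4) = 31/16


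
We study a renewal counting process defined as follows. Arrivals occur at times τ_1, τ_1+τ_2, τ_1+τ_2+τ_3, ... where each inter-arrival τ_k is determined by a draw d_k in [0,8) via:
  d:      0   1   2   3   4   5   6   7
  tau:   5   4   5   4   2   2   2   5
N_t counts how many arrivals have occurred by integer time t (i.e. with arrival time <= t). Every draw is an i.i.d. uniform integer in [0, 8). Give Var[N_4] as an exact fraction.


1887/4096

Inter-arrival values over d=0..7: [5, 4, 5, 4, 2, 2, 2, 5]
Each d has probability 1/8, so the pmf of τ is: f(2) = 3/8, f(4) = 1/4, f(5) = 3/8
Let p_n(j) = P(N_n = j), with p_0 = [1]. Condition on τ_1: p_n(0) = P(τ > n), and for j >= 1, p_n(j) = Σ_{k<=n} f(k)·p_{n−k}(j−1)
p_1 = [1]  (j = 0)
p_2 = [5/8, 3/8]  (j = 0..1)
p_3 = [5/8, 3/8]  (j = 0..1)
p_4 = [3/8, 31/64, 9/64]  (j = 0..2)
E[N_4] = Σ j·p_4(j) = 49/64;  E[N_4²] = Σ j²·p_4(j) = 67/64
Var[N_4] = 67/64 − (49/64)² = 1887/4096


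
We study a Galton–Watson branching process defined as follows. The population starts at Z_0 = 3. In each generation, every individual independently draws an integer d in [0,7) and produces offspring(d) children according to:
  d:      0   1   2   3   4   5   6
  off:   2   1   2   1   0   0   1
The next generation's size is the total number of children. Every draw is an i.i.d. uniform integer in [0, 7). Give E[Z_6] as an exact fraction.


Outcome values over d=0..6: [2, 1, 2, 1, 0, 0, 1]
Σy = 7, Σy² = 11, M = 7
μ = 7/7 = 1,  σ² = 11/7 − (1)² = 4/7
E[Z_0] = 3
E[Z_1] = 1·E[Z_0] = 3
E[Z_2] = 1·E[Z_1] = 3
E[Z_3] = 1·E[Z_2] = 3
E[Z_4] = 1·E[Z_3] = 3
E[Z_5] = 1·E[Z_4] = 3
E[Z_6] = 1·E[Z_5] = 3

3


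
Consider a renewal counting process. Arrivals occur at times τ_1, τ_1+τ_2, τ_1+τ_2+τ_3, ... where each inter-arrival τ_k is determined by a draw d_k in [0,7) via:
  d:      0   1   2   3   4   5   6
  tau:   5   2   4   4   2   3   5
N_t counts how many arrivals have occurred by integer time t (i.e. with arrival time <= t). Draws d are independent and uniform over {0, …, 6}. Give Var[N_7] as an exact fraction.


Inter-arrival values over d=0..6: [5, 2, 4, 4, 2, 3, 5]
Each d has probability 1/7, so the pmf of τ is: f(2) = 2/7, f(3) = 1/7, f(4) = 2/7, f(5) = 2/7
Let p_n(j) = P(N_n = j), with p_0 = [1]. Condition on τ_1: p_n(0) = P(τ > n), and for j >= 1, p_n(j) = Σ_{k<=n} f(k)·p_{n−k}(j−1)
p_1 = [1]  (j = 0)
p_2 = [5/7, 2/7]  (j = 0..1)
p_3 = [4/7, 3/7]  (j = 0..1)
p_4 = [2/7, 31/49, 4/49]  (j = 0..2)
p_5 = [0, 41/49, 8/49]  (j = 0..2)
p_6 = [0, 32/49, 111/343, 8/343]  (j = 0..3)
p_7 = [0, 20/49, 183/343, 20/343]  (j = 0..3)
E[N_7] = Σ j·p_7(j) = 566/343;  E[N_7²] = Σ j²·p_7(j) = 1052/343
Var[N_7] = 1052/343 − (566/343)² = 40480/117649

40480/117649


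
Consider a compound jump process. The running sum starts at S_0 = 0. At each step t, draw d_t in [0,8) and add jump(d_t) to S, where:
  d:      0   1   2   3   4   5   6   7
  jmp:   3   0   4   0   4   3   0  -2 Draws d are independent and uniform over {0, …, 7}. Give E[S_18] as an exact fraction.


27

Outcome values over d=0..7: [3, 0, 4, 0, 4, 3, 0, -2]
Σy = 12, Σy² = 54, M = 8
μ = 12/8 = 3/2,  σ² = 54/8 − (3/2)² = 9/2
E[S_18] = 0 + 18·(3/2) = 27


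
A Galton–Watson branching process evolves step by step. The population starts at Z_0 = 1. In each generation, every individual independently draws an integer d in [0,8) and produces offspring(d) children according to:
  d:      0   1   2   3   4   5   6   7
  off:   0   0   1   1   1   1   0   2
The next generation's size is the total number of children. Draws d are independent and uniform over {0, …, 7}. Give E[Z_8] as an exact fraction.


6561/65536

Outcome values over d=0..7: [0, 0, 1, 1, 1, 1, 0, 2]
Σy = 6, Σy² = 8, M = 8
μ = 6/8 = 3/4,  σ² = 8/8 − (3/4)² = 7/16
E[Z_0] = 1
E[Z_1] = 3/4·E[Z_0] = 3/4
E[Z_2] = 3/4·E[Z_1] = 9/16
E[Z_3] = 3/4·E[Z_2] = 27/64
E[Z_4] = 3/4·E[Z_3] = 81/256
E[Z_5] = 3/4·E[Z_4] = 243/1024
E[Z_6] = 3/4·E[Z_5] = 729/4096
E[Z_7] = 3/4·E[Z_6] = 2187/16384
E[Z_8] = 3/4·E[Z_7] = 6561/65536


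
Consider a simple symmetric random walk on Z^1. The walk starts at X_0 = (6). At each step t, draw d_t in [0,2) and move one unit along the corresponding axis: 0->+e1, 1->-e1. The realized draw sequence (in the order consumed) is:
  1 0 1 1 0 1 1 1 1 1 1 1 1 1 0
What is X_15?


(-3)

t=0: X=(6), d=1 → -e1, X_1=(5)
t=1: X=(5), d=0 → +e1, X_2=(6)
t=2: X=(6), d=1 → -e1, X_3=(5)
t=3: X=(5), d=1 → -e1, X_4=(4)
t=4: X=(4), d=0 → +e1, X_5=(5)
t=5: X=(5), d=1 → -e1, X_6=(4)
t=6: X=(4), d=1 → -e1, X_7=(3)
t=7: X=(3), d=1 → -e1, X_8=(2)
t=8: X=(2), d=1 → -e1, X_9=(1)
t=9: X=(1), d=1 → -e1, X_10=(0)
t=10: X=(0), d=1 → -e1, X_11=(-1)
t=11: X=(-1), d=1 → -e1, X_12=(-2)
t=12: X=(-2), d=1 → -e1, X_13=(-3)
t=13: X=(-3), d=1 → -e1, X_14=(-4)
t=14: X=(-4), d=0 → +e1, X_15=(-3)


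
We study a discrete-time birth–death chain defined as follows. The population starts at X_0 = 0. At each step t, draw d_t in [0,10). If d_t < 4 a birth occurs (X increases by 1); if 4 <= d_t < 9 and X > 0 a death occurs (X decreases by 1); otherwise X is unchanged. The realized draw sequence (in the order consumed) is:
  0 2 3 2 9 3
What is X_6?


t=0: X=0, d=0 → birth, X_1=1
t=1: X=1, d=2 → birth, X_2=2
t=2: X=2, d=3 → birth, X_3=3
t=3: X=3, d=2 → birth, X_4=4
t=4: X=4, d=9 → hold, X_5=4
t=5: X=4, d=3 → birth, X_6=5

5


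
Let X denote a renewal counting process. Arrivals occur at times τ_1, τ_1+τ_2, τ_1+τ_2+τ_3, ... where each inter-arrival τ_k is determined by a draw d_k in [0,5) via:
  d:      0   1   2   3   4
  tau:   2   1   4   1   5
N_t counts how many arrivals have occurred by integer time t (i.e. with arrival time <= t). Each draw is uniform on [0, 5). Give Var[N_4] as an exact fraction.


Inter-arrival values over d=0..4: [2, 1, 4, 1, 5]
Each d has probability 1/5, so the pmf of τ is: f(1) = 2/5, f(2) = 1/5, f(4) = 1/5, f(5) = 1/5
Let p_n(j) = P(N_n = j), with p_0 = [1]. Condition on τ_1: p_n(0) = P(τ > n), and for j >= 1, p_n(j) = Σ_{k<=n} f(k)·p_{n−k}(j−1)
p_1 = [3/5, 2/5]  (j = 0..1)
p_2 = [2/5, 11/25, 4/25]  (j = 0..2)
p_3 = [2/5, 7/25, 32/125, 8/125]  (j = 0..3)
p_4 = [1/5, 11/25, 1/5, 84/625, 16/625]  (j = 0..4)
E[N_4] = Σ j·p_4(j) = 841/625;  E[N_4²] = Σ j²·p_4(j) = 1787/625
Var[N_4] = 1787/625 − (841/625)² = 409594/390625

409594/390625


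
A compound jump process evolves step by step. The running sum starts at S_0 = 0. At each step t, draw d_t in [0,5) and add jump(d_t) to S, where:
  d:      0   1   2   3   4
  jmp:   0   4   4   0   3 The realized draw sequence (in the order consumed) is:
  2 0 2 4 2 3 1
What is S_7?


t=0: S=0, d=2, jump=4, S_1=4
t=1: S=4, d=0, jump=0, S_2=4
t=2: S=4, d=2, jump=4, S_3=8
t=3: S=8, d=4, jump=3, S_4=11
t=4: S=11, d=2, jump=4, S_5=15
t=5: S=15, d=3, jump=0, S_6=15
t=6: S=15, d=1, jump=4, S_7=19

19


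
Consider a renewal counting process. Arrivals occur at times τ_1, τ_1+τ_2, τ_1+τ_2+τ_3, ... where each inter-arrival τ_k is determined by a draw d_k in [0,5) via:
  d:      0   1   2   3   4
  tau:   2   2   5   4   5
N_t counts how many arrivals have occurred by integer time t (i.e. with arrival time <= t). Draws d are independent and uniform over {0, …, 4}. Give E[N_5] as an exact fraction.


Inter-arrival values over d=0..4: [2, 2, 5, 4, 5]
Each d has probability 1/5, so the pmf of τ is: f(2) = 2/5, f(4) = 1/5, f(5) = 2/5
Renewal equation for m(n) = E[N_n]: condition on τ_1 = k (if k <= n, one arrival plus a fresh copy on the remaining n−k steps): m(n) = F(n) + Σ_{k<=n} f(k)·m(n−k), where F(n) = P(τ <= n) and m(0) = 0
m(1) = F(1) = 0
m(2) = F(2) = 2/5
m(3) = F(3) = 2/5
m(4) = F(4) + f(2)·m(2) = 3/5 + 2/5·2/5 = 19/25
m(5) = F(5) + f(2)·m(3) = 1 + 2/5·2/5 = 29/25
E[N_5] = m(5) = 29/25

29/25


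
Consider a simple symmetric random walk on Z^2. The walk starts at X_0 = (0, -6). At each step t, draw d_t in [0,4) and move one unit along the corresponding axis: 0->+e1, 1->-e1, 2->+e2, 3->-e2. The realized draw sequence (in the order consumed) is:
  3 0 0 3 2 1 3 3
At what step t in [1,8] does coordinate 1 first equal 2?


t=0: X=(0, -6), d=3 → -e2, X_1=(0, -7)
t=1: X=(0, -7), d=0 → +e1, X_2=(1, -7)
t=2: X=(1, -7), d=0 → +e1, X_3=(2, -7)
t=3: X=(2, -7), d=3 → -e2, X_4=(2, -8)
t=4: X=(2, -8), d=2 → +e2, X_5=(2, -7)
t=5: X=(2, -7), d=1 → -e1, X_6=(1, -7)
t=6: X=(1, -7), d=3 → -e2, X_7=(1, -8)
t=7: X=(1, -8), d=3 → -e2, X_8=(1, -9)

3


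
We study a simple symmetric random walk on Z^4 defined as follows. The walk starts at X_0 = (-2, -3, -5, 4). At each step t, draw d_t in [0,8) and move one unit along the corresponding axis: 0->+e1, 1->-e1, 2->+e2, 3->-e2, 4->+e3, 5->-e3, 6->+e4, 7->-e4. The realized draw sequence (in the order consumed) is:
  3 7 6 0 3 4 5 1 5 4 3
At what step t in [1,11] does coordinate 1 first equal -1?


t=0: X=(-2, -3, -5, 4), d=3 → -e2, X_1=(-2, -4, -5, 4)
t=1: X=(-2, -4, -5, 4), d=7 → -e4, X_2=(-2, -4, -5, 3)
t=2: X=(-2, -4, -5, 3), d=6 → +e4, X_3=(-2, -4, -5, 4)
t=3: X=(-2, -4, -5, 4), d=0 → +e1, X_4=(-1, -4, -5, 4)
t=4: X=(-1, -4, -5, 4), d=3 → -e2, X_5=(-1, -5, -5, 4)
t=5: X=(-1, -5, -5, 4), d=4 → +e3, X_6=(-1, -5, -4, 4)
t=6: X=(-1, -5, -4, 4), d=5 → -e3, X_7=(-1, -5, -5, 4)
t=7: X=(-1, -5, -5, 4), d=1 → -e1, X_8=(-2, -5, -5, 4)
t=8: X=(-2, -5, -5, 4), d=5 → -e3, X_9=(-2, -5, -6, 4)
t=9: X=(-2, -5, -6, 4), d=4 → +e3, X_10=(-2, -5, -5, 4)
t=10: X=(-2, -5, -5, 4), d=3 → -e2, X_11=(-2, -6, -5, 4)

4


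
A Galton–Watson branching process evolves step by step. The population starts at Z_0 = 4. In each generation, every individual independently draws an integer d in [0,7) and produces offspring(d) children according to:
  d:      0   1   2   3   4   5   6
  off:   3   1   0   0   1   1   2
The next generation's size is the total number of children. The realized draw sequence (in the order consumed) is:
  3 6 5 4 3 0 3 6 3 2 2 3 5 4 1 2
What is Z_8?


gen 0: Z_0=4, draws=[3, 6, 5, 4], offspring=[0, 2, 1, 1], Z_1=4
gen 1: Z_1=4, draws=[3, 0, 3, 6], offspring=[0, 3, 0, 2], Z_2=5
gen 2: Z_2=5, draws=[3, 2, 2, 3, 5], offspring=[0, 0, 0, 0, 1], Z_3=1
gen 3: Z_3=1, draws=[4], offspring=[1], Z_4=1
gen 4: Z_4=1, draws=[1], offspring=[1], Z_5=1
gen 5: Z_5=1, draws=[2], offspring=[0], Z_6=0
gen 6: Z_6=0, draws=[], offspring=[], Z_7=0
gen 7: Z_7=0, draws=[], offspring=[], Z_8=0

0


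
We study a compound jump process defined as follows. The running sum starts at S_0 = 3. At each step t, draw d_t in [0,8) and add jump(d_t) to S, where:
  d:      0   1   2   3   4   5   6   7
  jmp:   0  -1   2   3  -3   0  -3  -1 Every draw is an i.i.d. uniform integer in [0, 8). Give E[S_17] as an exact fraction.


Outcome values over d=0..7: [0, -1, 2, 3, -3, 0, -3, -1]
Σy = -3, Σy² = 33, M = 8
μ = -3/8 = -3/8,  σ² = 33/8 − (-3/8)² = 255/64
E[S_17] = 3 + 17·(-3/8) = -27/8

-27/8


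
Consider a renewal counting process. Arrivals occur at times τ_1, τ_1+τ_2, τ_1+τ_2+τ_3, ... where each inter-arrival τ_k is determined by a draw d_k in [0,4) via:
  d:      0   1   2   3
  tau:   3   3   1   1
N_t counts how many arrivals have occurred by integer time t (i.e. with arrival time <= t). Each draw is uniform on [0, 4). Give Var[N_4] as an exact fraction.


143/256

Inter-arrival values over d=0..3: [3, 3, 1, 1]
Each d has probability 1/4, so the pmf of τ is: f(1) = 1/2, f(3) = 1/2
Let p_n(j) = P(N_n = j), with p_0 = [1]. Condition on τ_1: p_n(0) = P(τ > n), and for j >= 1, p_n(j) = Σ_{k<=n} f(k)·p_{n−k}(j−1)
p_1 = [1/2, 1/2]  (j = 0..1)
p_2 = [1/2, 1/4, 1/4]  (j = 0..2)
p_3 = [0, 3/4, 1/8, 1/8]  (j = 0..3)
p_4 = [0, 1/4, 5/8, 1/16, 1/16]  (j = 0..4)
E[N_4] = Σ j·p_4(j) = 31/16;  E[N_4²] = Σ j²·p_4(j) = 69/16
Var[N_4] = 69/16 − (31/16)² = 143/256


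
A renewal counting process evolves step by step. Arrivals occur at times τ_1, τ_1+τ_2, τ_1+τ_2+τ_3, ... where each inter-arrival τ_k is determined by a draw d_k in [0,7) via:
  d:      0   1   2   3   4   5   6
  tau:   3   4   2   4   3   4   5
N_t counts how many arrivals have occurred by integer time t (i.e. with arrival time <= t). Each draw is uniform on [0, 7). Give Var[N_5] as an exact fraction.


Inter-arrival values over d=0..6: [3, 4, 2, 4, 3, 4, 5]
Each d has probability 1/7, so the pmf of τ is: f(2) = 1/7, f(3) = 2/7, f(4) = 3/7, f(5) = 1/7
Let p_n(j) = P(N_n = j), with p_0 = [1]. Condition on τ_1: p_n(0) = P(τ > n), and for j >= 1, p_n(j) = Σ_{k<=n} f(k)·p_{n−k}(j−1)
p_1 = [1]  (j = 0)
p_2 = [6/7, 1/7]  (j = 0..1)
p_3 = [4/7, 3/7]  (j = 0..1)
p_4 = [1/7, 41/49, 1/49]  (j = 0..2)
p_5 = [0, 44/49, 5/49]  (j = 0..2)
E[N_5] = Σ j·p_5(j) = 54/49;  E[N_5²] = Σ j²·p_5(j) = 64/49
Var[N_5] = 64/49 − (54/49)² = 220/2401

220/2401


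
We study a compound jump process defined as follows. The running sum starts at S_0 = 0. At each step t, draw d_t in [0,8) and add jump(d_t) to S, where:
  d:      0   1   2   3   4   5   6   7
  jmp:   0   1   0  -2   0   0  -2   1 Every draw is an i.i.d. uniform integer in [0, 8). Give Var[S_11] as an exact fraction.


Outcome values over d=0..7: [0, 1, 0, -2, 0, 0, -2, 1]
Σy = -2, Σy² = 10, M = 8
μ = -2/8 = -1/4,  σ² = 10/8 − (-1/4)² = 19/16
Independent increments: Var[S_11] = 11·σ² = 11·(19/16) = 209/16

209/16


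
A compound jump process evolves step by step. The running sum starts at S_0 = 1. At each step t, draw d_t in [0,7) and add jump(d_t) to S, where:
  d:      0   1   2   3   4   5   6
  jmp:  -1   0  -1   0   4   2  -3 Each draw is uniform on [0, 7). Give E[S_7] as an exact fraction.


Outcome values over d=0..6: [-1, 0, -1, 0, 4, 2, -3]
Σy = 1, Σy² = 31, M = 7
μ = 1/7 = 1/7,  σ² = 31/7 − (1/7)² = 216/49
E[S_7] = 1 + 7·(1/7) = 2

2


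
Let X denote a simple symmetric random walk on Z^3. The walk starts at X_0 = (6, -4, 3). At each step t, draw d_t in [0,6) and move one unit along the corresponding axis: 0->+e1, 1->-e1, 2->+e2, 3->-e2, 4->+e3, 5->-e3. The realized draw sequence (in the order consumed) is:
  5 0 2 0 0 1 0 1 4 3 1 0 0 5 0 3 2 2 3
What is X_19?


t=0: X=(6, -4, 3), d=5 → -e3, X_1=(6, -4, 2)
t=1: X=(6, -4, 2), d=0 → +e1, X_2=(7, -4, 2)
t=2: X=(7, -4, 2), d=2 → +e2, X_3=(7, -3, 2)
t=3: X=(7, -3, 2), d=0 → +e1, X_4=(8, -3, 2)
t=4: X=(8, -3, 2), d=0 → +e1, X_5=(9, -3, 2)
t=5: X=(9, -3, 2), d=1 → -e1, X_6=(8, -3, 2)
t=6: X=(8, -3, 2), d=0 → +e1, X_7=(9, -3, 2)
t=7: X=(9, -3, 2), d=1 → -e1, X_8=(8, -3, 2)
t=8: X=(8, -3, 2), d=4 → +e3, X_9=(8, -3, 3)
t=9: X=(8, -3, 3), d=3 → -e2, X_10=(8, -4, 3)
t=10: X=(8, -4, 3), d=1 → -e1, X_11=(7, -4, 3)
t=11: X=(7, -4, 3), d=0 → +e1, X_12=(8, -4, 3)
t=12: X=(8, -4, 3), d=0 → +e1, X_13=(9, -4, 3)
t=13: X=(9, -4, 3), d=5 → -e3, X_14=(9, -4, 2)
t=14: X=(9, -4, 2), d=0 → +e1, X_15=(10, -4, 2)
t=15: X=(10, -4, 2), d=3 → -e2, X_16=(10, -5, 2)
t=16: X=(10, -5, 2), d=2 → +e2, X_17=(10, -4, 2)
t=17: X=(10, -4, 2), d=2 → +e2, X_18=(10, -3, 2)
t=18: X=(10, -3, 2), d=3 → -e2, X_19=(10, -4, 2)

(10, -4, 2)


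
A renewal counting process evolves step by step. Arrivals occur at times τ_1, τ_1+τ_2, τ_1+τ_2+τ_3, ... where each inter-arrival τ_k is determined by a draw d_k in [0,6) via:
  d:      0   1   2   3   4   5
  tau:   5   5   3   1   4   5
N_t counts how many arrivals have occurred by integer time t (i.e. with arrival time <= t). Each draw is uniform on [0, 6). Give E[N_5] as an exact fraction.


Inter-arrival values over d=0..5: [5, 5, 3, 1, 4, 5]
Each d has probability 1/6, so the pmf of τ is: f(1) = 1/6, f(3) = 1/6, f(4) = 1/6, f(5) = 1/2
Renewal equation for m(n) = E[N_n]: condition on τ_1 = k (if k <= n, one arrival plus a fresh copy on the remaining n−k steps): m(n) = F(n) + Σ_{k<=n} f(k)·m(n−k), where F(n) = P(τ <= n) and m(0) = 0
m(1) = F(1) = 1/6
m(2) = F(2) + f(1)·m(1) = 1/6 + 1/6·1/6 = 7/36
m(3) = F(3) + f(1)·m(2) = 1/3 + 1/6·7/36 = 79/216
m(4) = F(4) + f(1)·m(3) + f(3)·m(1) = 1/2 + 1/6·79/216 + 1/6·1/6 = 763/1296
m(5) = F(5) + f(1)·m(4) + f(3)·m(2) + f(4)·m(1) = 1 + 1/6·763/1296 + 1/6·7/36 + 1/6·1/6 = 9007/7776
E[N_5] = m(5) = 9007/7776

9007/7776


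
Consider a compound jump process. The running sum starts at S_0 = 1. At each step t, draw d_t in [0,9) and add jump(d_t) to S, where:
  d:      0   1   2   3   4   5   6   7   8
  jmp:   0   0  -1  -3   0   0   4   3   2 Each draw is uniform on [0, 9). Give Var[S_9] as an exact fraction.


Outcome values over d=0..8: [0, 0, -1, -3, 0, 0, 4, 3, 2]
Σy = 5, Σy² = 39, M = 9
μ = 5/9 = 5/9,  σ² = 39/9 − (5/9)² = 326/81
Independent increments: Var[S_9] = 9·σ² = 9·(326/81) = 326/9

326/9


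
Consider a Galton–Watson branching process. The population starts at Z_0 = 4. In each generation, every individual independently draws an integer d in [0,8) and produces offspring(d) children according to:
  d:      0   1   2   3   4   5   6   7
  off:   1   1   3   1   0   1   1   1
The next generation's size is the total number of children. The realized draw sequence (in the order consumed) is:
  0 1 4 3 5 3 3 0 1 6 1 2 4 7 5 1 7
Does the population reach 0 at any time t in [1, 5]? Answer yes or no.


no

gen 0: Z_0=4, draws=[0, 1, 4, 3], offspring=[1, 1, 0, 1], Z_1=3
gen 1: Z_1=3, draws=[5, 3, 3], offspring=[1, 1, 1], Z_2=3
gen 2: Z_2=3, draws=[0, 1, 6], offspring=[1, 1, 1], Z_3=3
gen 3: Z_3=3, draws=[1, 2, 4], offspring=[1, 3, 0], Z_4=4
gen 4: Z_4=4, draws=[7, 5, 1, 7], offspring=[1, 1, 1, 1], Z_5=4


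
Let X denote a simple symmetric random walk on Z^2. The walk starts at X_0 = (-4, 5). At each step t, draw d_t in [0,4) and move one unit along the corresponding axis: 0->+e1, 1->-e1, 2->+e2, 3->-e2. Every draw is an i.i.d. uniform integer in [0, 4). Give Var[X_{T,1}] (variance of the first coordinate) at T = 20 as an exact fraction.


Outcome values over d=0..3: [1, -1, 0, 0]
Σy = 0, Σy² = 2, M = 4
μ = 0/4 = 0,  σ² = 2/4 − (0)² = 1/2
Independent increments: Var[X_20] = 20·σ² = 20·(1/2) = 10

10


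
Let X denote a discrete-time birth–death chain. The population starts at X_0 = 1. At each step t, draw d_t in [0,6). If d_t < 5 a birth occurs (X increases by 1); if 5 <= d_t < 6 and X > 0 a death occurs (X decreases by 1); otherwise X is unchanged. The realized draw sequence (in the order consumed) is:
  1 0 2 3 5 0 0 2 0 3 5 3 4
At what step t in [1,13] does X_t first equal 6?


t=0: X=1, d=1 → birth, X_1=2
t=1: X=2, d=0 → birth, X_2=3
t=2: X=3, d=2 → birth, X_3=4
t=3: X=4, d=3 → birth, X_4=5
t=4: X=5, d=5 → death, X_5=4
t=5: X=4, d=0 → birth, X_6=5
t=6: X=5, d=0 → birth, X_7=6
t=7: X=6, d=2 → birth, X_8=7
t=8: X=7, d=0 → birth, X_9=8
t=9: X=8, d=3 → birth, X_10=9
t=10: X=9, d=5 → death, X_11=8
t=11: X=8, d=3 → birth, X_12=9
t=12: X=9, d=4 → birth, X_13=10

7


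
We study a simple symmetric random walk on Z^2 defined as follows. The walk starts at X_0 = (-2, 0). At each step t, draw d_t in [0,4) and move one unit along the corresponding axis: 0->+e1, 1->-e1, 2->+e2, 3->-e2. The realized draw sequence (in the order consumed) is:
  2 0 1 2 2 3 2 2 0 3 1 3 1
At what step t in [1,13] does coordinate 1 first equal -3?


t=0: X=(-2, 0), d=2 → +e2, X_1=(-2, 1)
t=1: X=(-2, 1), d=0 → +e1, X_2=(-1, 1)
t=2: X=(-1, 1), d=1 → -e1, X_3=(-2, 1)
t=3: X=(-2, 1), d=2 → +e2, X_4=(-2, 2)
t=4: X=(-2, 2), d=2 → +e2, X_5=(-2, 3)
t=5: X=(-2, 3), d=3 → -e2, X_6=(-2, 2)
t=6: X=(-2, 2), d=2 → +e2, X_7=(-2, 3)
t=7: X=(-2, 3), d=2 → +e2, X_8=(-2, 4)
t=8: X=(-2, 4), d=0 → +e1, X_9=(-1, 4)
t=9: X=(-1, 4), d=3 → -e2, X_10=(-1, 3)
t=10: X=(-1, 3), d=1 → -e1, X_11=(-2, 3)
t=11: X=(-2, 3), d=3 → -e2, X_12=(-2, 2)
t=12: X=(-2, 2), d=1 → -e1, X_13=(-3, 2)

13


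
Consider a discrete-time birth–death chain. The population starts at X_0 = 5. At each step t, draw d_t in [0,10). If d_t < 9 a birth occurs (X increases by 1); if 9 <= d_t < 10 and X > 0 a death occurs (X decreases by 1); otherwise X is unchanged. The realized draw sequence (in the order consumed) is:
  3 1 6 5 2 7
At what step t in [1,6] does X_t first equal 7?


t=0: X=5, d=3 → birth, X_1=6
t=1: X=6, d=1 → birth, X_2=7
t=2: X=7, d=6 → birth, X_3=8
t=3: X=8, d=5 → birth, X_4=9
t=4: X=9, d=2 → birth, X_5=10
t=5: X=10, d=7 → birth, X_6=11

2


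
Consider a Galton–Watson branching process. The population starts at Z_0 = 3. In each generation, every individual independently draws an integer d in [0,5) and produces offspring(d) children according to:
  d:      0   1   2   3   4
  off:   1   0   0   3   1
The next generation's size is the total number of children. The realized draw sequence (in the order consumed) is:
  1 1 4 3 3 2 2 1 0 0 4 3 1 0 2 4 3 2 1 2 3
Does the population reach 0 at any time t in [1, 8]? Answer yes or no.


gen 0: Z_0=3, draws=[1, 1, 4], offspring=[0, 0, 1], Z_1=1
gen 1: Z_1=1, draws=[3], offspring=[3], Z_2=3
gen 2: Z_2=3, draws=[3, 2, 2], offspring=[3, 0, 0], Z_3=3
gen 3: Z_3=3, draws=[1, 0, 0], offspring=[0, 1, 1], Z_4=2
gen 4: Z_4=2, draws=[4, 3], offspring=[1, 3], Z_5=4
gen 5: Z_5=4, draws=[1, 0, 2, 4], offspring=[0, 1, 0, 1], Z_6=2
gen 6: Z_6=2, draws=[3, 2], offspring=[3, 0], Z_7=3
gen 7: Z_7=3, draws=[1, 2, 3], offspring=[0, 0, 3], Z_8=3

no


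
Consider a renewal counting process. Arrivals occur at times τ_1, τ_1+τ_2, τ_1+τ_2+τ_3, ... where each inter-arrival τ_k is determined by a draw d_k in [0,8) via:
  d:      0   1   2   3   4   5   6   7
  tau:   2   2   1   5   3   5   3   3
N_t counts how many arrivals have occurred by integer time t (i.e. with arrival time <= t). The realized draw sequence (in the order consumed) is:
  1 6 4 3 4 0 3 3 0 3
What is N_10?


3

draw d_1=1: τ_1=2, arrival time A_1=2
draw d_2=6: τ_2=3, arrival time A_2=5
draw d_3=4: τ_3=3, arrival time A_3=8
draw d_4=3: τ_4=5, arrival time A_4=13
draw d_5=4: τ_5=3, arrival time A_5=16
draw d_6=0: τ_6=2, arrival time A_6=18
draw d_7=3: τ_7=5, arrival time A_7=23
draw d_8=3: τ_8=5, arrival time A_8=28
draw d_9=0: τ_9=2, arrival time A_9=30
draw d_10=3: τ_10=5, arrival time A_10=35
N_t over t=0..10: 0:0 1:0 2:1 3:1 4:1 5:2 6:2 7:2 8:3 9:3 10:3


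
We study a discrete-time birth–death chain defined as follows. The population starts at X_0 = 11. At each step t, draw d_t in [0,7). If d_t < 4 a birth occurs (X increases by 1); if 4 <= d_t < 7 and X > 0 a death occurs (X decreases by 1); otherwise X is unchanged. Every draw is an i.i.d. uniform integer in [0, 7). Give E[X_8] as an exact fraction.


85/7

X can drop by at most 1 per step and X_0 = 11 > T = 8, so X_t >= 11 − t >= 3 > 0 for every t <= 8: the floor at 0 (the 'and X > 0' condition) never binds. Hence X_8 = X_0 + Σ_{t<8} Y_t with i.i.d. increments Y_t = y(d_t) ∈ {+1, −1, 0}.
Outcome values over d=0..6: [1, 1, 1, 1, -1, -1, -1]
Σy = 1, Σy² = 7, M = 7
μ = 1/7 = 1/7,  σ² = 7/7 − (1/7)² = 48/49
E[X_8] = 11 + 8·(1/7) = 85/7


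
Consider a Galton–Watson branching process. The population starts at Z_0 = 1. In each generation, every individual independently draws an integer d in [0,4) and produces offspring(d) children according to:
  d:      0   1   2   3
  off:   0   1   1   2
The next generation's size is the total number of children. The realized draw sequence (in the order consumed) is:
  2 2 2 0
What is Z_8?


gen 0: Z_0=1, draws=[2], offspring=[1], Z_1=1
gen 1: Z_1=1, draws=[2], offspring=[1], Z_2=1
gen 2: Z_2=1, draws=[2], offspring=[1], Z_3=1
gen 3: Z_3=1, draws=[0], offspring=[0], Z_4=0
gen 4: Z_4=0, draws=[], offspring=[], Z_5=0
gen 5: Z_5=0, draws=[], offspring=[], Z_6=0
gen 6: Z_6=0, draws=[], offspring=[], Z_7=0
gen 7: Z_7=0, draws=[], offspring=[], Z_8=0

0


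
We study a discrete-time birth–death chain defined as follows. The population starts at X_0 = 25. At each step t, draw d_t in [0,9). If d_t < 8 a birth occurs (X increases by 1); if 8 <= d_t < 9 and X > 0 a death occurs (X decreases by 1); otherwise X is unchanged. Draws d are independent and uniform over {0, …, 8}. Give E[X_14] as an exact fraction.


323/9

X can drop by at most 1 per step and X_0 = 25 > T = 14, so X_t >= 25 − t >= 11 > 0 for every t <= 14: the floor at 0 (the 'and X > 0' condition) never binds. Hence X_14 = X_0 + Σ_{t<14} Y_t with i.i.d. increments Y_t = y(d_t) ∈ {+1, −1, 0}.
Outcome values over d=0..8: [1, 1, 1, 1, 1, 1, 1, 1, -1]
Σy = 7, Σy² = 9, M = 9
μ = 7/9 = 7/9,  σ² = 9/9 − (7/9)² = 32/81
E[X_14] = 25 + 14·(7/9) = 323/9


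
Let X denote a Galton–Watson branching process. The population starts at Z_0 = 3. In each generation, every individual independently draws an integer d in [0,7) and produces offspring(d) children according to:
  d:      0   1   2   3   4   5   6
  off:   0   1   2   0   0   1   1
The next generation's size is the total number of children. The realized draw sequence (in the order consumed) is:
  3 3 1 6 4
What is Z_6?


0

gen 0: Z_0=3, draws=[3, 3, 1], offspring=[0, 0, 1], Z_1=1
gen 1: Z_1=1, draws=[6], offspring=[1], Z_2=1
gen 2: Z_2=1, draws=[4], offspring=[0], Z_3=0
gen 3: Z_3=0, draws=[], offspring=[], Z_4=0
gen 4: Z_4=0, draws=[], offspring=[], Z_5=0
gen 5: Z_5=0, draws=[], offspring=[], Z_6=0


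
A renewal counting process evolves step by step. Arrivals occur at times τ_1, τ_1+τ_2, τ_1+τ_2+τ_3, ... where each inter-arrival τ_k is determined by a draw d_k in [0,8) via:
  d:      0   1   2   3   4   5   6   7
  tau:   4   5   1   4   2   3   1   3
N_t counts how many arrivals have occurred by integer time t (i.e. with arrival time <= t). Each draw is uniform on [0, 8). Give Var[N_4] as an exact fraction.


32351/65536

Inter-arrival values over d=0..7: [4, 5, 1, 4, 2, 3, 1, 3]
Each d has probability 1/8, so the pmf of τ is: f(1) = 1/4, f(2) = 1/8, f(3) = 1/4, f(4) = 1/4, f(5) = 1/8
Let p_n(j) = P(N_n = j), with p_0 = [1]. Condition on τ_1: p_n(0) = P(τ > n), and for j >= 1, p_n(j) = Σ_{k<=n} f(k)·p_{n−k}(j−1)
p_1 = [3/4, 1/4]  (j = 0..1)
p_2 = [5/8, 5/16, 1/16]  (j = 0..2)
p_3 = [3/8, 1/2, 7/64, 1/64]  (j = 0..3)
p_4 = [1/8, 39/64, 29/128, 9/256, 1/256]  (j = 0..4)
E[N_4] = Σ j·p_4(j) = 303/256;  E[N_4²] = Σ j²·p_4(j) = 485/256
Var[N_4] = 485/256 − (303/256)² = 32351/65536


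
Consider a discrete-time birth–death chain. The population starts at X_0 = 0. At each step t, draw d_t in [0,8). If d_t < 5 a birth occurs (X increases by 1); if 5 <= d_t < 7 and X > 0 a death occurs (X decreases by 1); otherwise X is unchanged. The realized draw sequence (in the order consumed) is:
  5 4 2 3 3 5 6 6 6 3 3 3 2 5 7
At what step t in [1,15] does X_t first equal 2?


t=0: X=0, d=5 → hold, X_1=0
t=1: X=0, d=4 → birth, X_2=1
t=2: X=1, d=2 → birth, X_3=2
t=3: X=2, d=3 → birth, X_4=3
t=4: X=3, d=3 → birth, X_5=4
t=5: X=4, d=5 → death, X_6=3
t=6: X=3, d=6 → death, X_7=2
t=7: X=2, d=6 → death, X_8=1
t=8: X=1, d=6 → death, X_9=0
t=9: X=0, d=3 → birth, X_10=1
t=10: X=1, d=3 → birth, X_11=2
t=11: X=2, d=3 → birth, X_12=3
t=12: X=3, d=2 → birth, X_13=4
t=13: X=4, d=5 → death, X_14=3
t=14: X=3, d=7 → hold, X_15=3

3


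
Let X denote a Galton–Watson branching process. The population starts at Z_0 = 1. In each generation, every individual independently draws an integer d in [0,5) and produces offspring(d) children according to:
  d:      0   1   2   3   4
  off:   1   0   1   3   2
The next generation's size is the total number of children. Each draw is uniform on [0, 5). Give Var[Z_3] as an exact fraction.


Outcome values over d=0..4: [1, 0, 1, 3, 2]
Σy = 7, Σy² = 15, M = 5
μ = 7/5 = 7/5,  σ² = 15/5 − (7/5)² = 26/25
V_0 = 0, E_0 = 1
V_1 = 26/25·E_0 + (7/5)²·V_0 = 26/25;  E_1 = 7/5
V_2 = 26/25·E_1 + (7/5)²·V_1 = 2184/625;  E_2 = 49/25
V_3 = 26/25·E_2 + (7/5)²·V_2 = 138866/15625;  E_3 = 343/125

138866/15625


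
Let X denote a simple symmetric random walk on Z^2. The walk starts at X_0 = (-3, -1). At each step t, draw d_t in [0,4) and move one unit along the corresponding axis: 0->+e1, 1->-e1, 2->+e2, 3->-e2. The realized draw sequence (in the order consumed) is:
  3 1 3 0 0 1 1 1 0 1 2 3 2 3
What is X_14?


(-5, -3)

t=0: X=(-3, -1), d=3 → -e2, X_1=(-3, -2)
t=1: X=(-3, -2), d=1 → -e1, X_2=(-4, -2)
t=2: X=(-4, -2), d=3 → -e2, X_3=(-4, -3)
t=3: X=(-4, -3), d=0 → +e1, X_4=(-3, -3)
t=4: X=(-3, -3), d=0 → +e1, X_5=(-2, -3)
t=5: X=(-2, -3), d=1 → -e1, X_6=(-3, -3)
t=6: X=(-3, -3), d=1 → -e1, X_7=(-4, -3)
t=7: X=(-4, -3), d=1 → -e1, X_8=(-5, -3)
t=8: X=(-5, -3), d=0 → +e1, X_9=(-4, -3)
t=9: X=(-4, -3), d=1 → -e1, X_10=(-5, -3)
t=10: X=(-5, -3), d=2 → +e2, X_11=(-5, -2)
t=11: X=(-5, -2), d=3 → -e2, X_12=(-5, -3)
t=12: X=(-5, -3), d=2 → +e2, X_13=(-5, -2)
t=13: X=(-5, -2), d=3 → -e2, X_14=(-5, -3)


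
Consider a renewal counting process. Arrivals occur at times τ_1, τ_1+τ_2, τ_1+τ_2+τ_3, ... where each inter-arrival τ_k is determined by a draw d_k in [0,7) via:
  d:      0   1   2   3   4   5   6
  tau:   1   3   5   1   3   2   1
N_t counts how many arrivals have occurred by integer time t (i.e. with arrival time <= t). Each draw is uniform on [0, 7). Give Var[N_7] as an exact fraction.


922618182932/678223072849

Inter-arrival values over d=0..6: [1, 3, 5, 1, 3, 2, 1]
Each d has probability 1/7, so the pmf of τ is: f(1) = 3/7, f(2) = 1/7, f(3) = 2/7, f(5) = 1/7
Let p_n(j) = P(N_n = j), with p_0 = [1]. Condition on τ_1: p_n(0) = P(τ > n), and for j >= 1, p_n(j) = Σ_{k<=n} f(k)·p_{n−k}(j−1)
p_1 = [4/7, 3/7]  (j = 0..1)
p_2 = [3/7, 19/49, 9/49]  (j = 0..2)
p_3 = [1/7, 27/49, 78/343, 27/343]  (j = 0..3)
p_4 = [1/7, 2/7, 142/343, 297/2401, 81/2401]  (j = 0..4)
p_5 = [0, 17/49, 107/343, 90/343, 1080/16807, 243/16807]  (j = 0..5)
p_6 = [0, 1/7, 20/49, 619/2401, 2565/16807, 3807/117649, 729/117649]  (j = 0..6)
p_7 = [0, 5/49, 85/343, 874/2401, 3081/16807, 9909/117649, 13122/823543, 2187/823543]  (j = 0..7)
E[N_7] = Σ j·p_7(j) = 2436283/823543;  E[N_7²] = Σ j²·p_7(j) = 8327547/823543
Var[N_7] = 8327547/823543 − (2436283/823543)² = 922618182932/678223072849


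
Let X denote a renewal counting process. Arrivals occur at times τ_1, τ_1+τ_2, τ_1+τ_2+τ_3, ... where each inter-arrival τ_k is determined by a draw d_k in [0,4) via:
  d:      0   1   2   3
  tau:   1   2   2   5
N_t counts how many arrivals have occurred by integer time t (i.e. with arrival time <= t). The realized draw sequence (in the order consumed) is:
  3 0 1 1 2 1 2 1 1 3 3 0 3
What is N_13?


draw d_1=3: τ_1=5, arrival time A_1=5
draw d_2=0: τ_2=1, arrival time A_2=6
draw d_3=1: τ_3=2, arrival time A_3=8
draw d_4=1: τ_4=2, arrival time A_4=10
draw d_5=2: τ_5=2, arrival time A_5=12
draw d_6=1: τ_6=2, arrival time A_6=14
draw d_7=2: τ_7=2, arrival time A_7=16
draw d_8=1: τ_8=2, arrival time A_8=18
draw d_9=1: τ_9=2, arrival time A_9=20
draw d_10=3: τ_10=5, arrival time A_10=25
draw d_11=3: τ_11=5, arrival time A_11=30
draw d_12=0: τ_12=1, arrival time A_12=31
draw d_13=3: τ_13=5, arrival time A_13=36
N_t over t=0..13: 0:0 1:0 2:0 3:0 4:0 5:1 6:2 7:2 8:3 9:3 10:4 11:4 12:5 13:5

5


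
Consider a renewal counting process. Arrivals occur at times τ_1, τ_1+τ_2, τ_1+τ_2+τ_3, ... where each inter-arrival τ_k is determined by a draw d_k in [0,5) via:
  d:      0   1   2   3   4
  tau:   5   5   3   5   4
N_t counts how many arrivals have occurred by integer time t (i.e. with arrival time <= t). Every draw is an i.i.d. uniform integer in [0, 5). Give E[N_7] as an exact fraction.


Inter-arrival values over d=0..4: [5, 5, 3, 5, 4]
Each d has probability 1/5, so the pmf of τ is: f(3) = 1/5, f(4) = 1/5, f(5) = 3/5
Renewal equation for m(n) = E[N_n]: condition on τ_1 = k (if k <= n, one arrival plus a fresh copy on the remaining n−k steps): m(n) = F(n) + Σ_{k<=n} f(k)·m(n−k), where F(n) = P(τ <= n) and m(0) = 0
m(1) = F(1) = 0
m(2) = F(2) = 0
m(3) = F(3) = 1/5
m(4) = F(4) = 2/5
m(5) = F(5) = 1
m(6) = F(6) + f(3)·m(3) = 1 + 1/5·1/5 = 26/25
m(7) = F(7) + f(3)·m(4) + f(4)·m(3) = 1 + 1/5·2/5 + 1/5·1/5 = 28/25
E[N_7] = m(7) = 28/25

28/25


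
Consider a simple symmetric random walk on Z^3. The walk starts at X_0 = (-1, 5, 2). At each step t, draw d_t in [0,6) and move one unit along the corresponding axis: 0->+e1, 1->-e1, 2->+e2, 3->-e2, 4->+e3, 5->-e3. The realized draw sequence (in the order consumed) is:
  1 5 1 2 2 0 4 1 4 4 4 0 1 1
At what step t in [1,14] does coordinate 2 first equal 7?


5

t=0: X=(-1, 5, 2), d=1 → -e1, X_1=(-2, 5, 2)
t=1: X=(-2, 5, 2), d=5 → -e3, X_2=(-2, 5, 1)
t=2: X=(-2, 5, 1), d=1 → -e1, X_3=(-3, 5, 1)
t=3: X=(-3, 5, 1), d=2 → +e2, X_4=(-3, 6, 1)
t=4: X=(-3, 6, 1), d=2 → +e2, X_5=(-3, 7, 1)
t=5: X=(-3, 7, 1), d=0 → +e1, X_6=(-2, 7, 1)
t=6: X=(-2, 7, 1), d=4 → +e3, X_7=(-2, 7, 2)
t=7: X=(-2, 7, 2), d=1 → -e1, X_8=(-3, 7, 2)
t=8: X=(-3, 7, 2), d=4 → +e3, X_9=(-3, 7, 3)
t=9: X=(-3, 7, 3), d=4 → +e3, X_10=(-3, 7, 4)
t=10: X=(-3, 7, 4), d=4 → +e3, X_11=(-3, 7, 5)
t=11: X=(-3, 7, 5), d=0 → +e1, X_12=(-2, 7, 5)
t=12: X=(-2, 7, 5), d=1 → -e1, X_13=(-3, 7, 5)
t=13: X=(-3, 7, 5), d=1 → -e1, X_14=(-4, 7, 5)


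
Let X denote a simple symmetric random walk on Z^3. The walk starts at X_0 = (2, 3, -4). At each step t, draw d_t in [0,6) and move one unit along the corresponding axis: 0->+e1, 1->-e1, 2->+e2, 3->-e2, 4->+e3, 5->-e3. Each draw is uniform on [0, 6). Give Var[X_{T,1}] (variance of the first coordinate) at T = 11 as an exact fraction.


Outcome values over d=0..5: [1, -1, 0, 0, 0, 0]
Σy = 0, Σy² = 2, M = 6
μ = 0/6 = 0,  σ² = 2/6 − (0)² = 1/3
Independent increments: Var[X_11] = 11·σ² = 11·(1/3) = 11/3

11/3


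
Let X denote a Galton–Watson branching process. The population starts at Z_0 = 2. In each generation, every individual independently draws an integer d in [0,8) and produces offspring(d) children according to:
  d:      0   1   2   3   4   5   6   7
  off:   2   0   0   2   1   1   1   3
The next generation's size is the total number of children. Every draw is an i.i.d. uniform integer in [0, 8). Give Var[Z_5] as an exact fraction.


Outcome values over d=0..7: [2, 0, 0, 2, 1, 1, 1, 3]
Σy = 10, Σy² = 20, M = 8
μ = 10/8 = 5/4,  σ² = 20/8 − (5/4)² = 15/16
V_0 = 0, E_0 = 2
V_1 = 15/16·E_0 + (5/4)²·V_0 = 15/8;  E_1 = 5/2
V_2 = 15/16·E_1 + (5/4)²·V_1 = 675/128;  E_2 = 25/8
V_3 = 15/16·E_2 + (5/4)²·V_2 = 22875/2048;  E_3 = 125/32
V_4 = 15/16·E_3 + (5/4)²·V_3 = 691875/32768;  E_4 = 625/128
V_5 = 15/16·E_4 + (5/4)²·V_4 = 19696875/524288;  E_5 = 3125/512

19696875/524288


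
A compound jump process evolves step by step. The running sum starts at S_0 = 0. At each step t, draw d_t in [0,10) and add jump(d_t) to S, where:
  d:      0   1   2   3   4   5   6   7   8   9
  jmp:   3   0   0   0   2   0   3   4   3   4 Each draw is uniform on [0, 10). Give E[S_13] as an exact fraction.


247/10

Outcome values over d=0..9: [3, 0, 0, 0, 2, 0, 3, 4, 3, 4]
Σy = 19, Σy² = 63, M = 10
μ = 19/10 = 19/10,  σ² = 63/10 − (19/10)² = 269/100
E[S_13] = 0 + 13·(19/10) = 247/10


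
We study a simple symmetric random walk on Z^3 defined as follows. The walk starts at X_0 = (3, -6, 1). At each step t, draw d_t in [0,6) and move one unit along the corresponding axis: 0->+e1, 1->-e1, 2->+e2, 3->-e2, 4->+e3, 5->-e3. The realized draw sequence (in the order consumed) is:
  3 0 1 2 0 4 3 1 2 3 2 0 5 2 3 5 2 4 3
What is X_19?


t=0: X=(3, -6, 1), d=3 → -e2, X_1=(3, -7, 1)
t=1: X=(3, -7, 1), d=0 → +e1, X_2=(4, -7, 1)
t=2: X=(4, -7, 1), d=1 → -e1, X_3=(3, -7, 1)
t=3: X=(3, -7, 1), d=2 → +e2, X_4=(3, -6, 1)
t=4: X=(3, -6, 1), d=0 → +e1, X_5=(4, -6, 1)
t=5: X=(4, -6, 1), d=4 → +e3, X_6=(4, -6, 2)
t=6: X=(4, -6, 2), d=3 → -e2, X_7=(4, -7, 2)
t=7: X=(4, -7, 2), d=1 → -e1, X_8=(3, -7, 2)
t=8: X=(3, -7, 2), d=2 → +e2, X_9=(3, -6, 2)
t=9: X=(3, -6, 2), d=3 → -e2, X_10=(3, -7, 2)
t=10: X=(3, -7, 2), d=2 → +e2, X_11=(3, -6, 2)
t=11: X=(3, -6, 2), d=0 → +e1, X_12=(4, -6, 2)
t=12: X=(4, -6, 2), d=5 → -e3, X_13=(4, -6, 1)
t=13: X=(4, -6, 1), d=2 → +e2, X_14=(4, -5, 1)
t=14: X=(4, -5, 1), d=3 → -e2, X_15=(4, -6, 1)
t=15: X=(4, -6, 1), d=5 → -e3, X_16=(4, -6, 0)
t=16: X=(4, -6, 0), d=2 → +e2, X_17=(4, -5, 0)
t=17: X=(4, -5, 0), d=4 → +e3, X_18=(4, -5, 1)
t=18: X=(4, -5, 1), d=3 → -e2, X_19=(4, -6, 1)

(4, -6, 1)
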